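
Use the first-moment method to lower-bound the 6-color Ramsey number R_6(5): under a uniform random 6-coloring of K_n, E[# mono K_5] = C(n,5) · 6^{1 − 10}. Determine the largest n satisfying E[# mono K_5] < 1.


We need C(n, 5) · 6^{1 − 10} < 1, i.e. C(n, 5) < 6^{10 − 1} = 10077696.
Check values of n near the boundary:
  n = 61: C(61, 5) = 5949147; 5949147 < 10077696? YES
  n = 62: C(62, 5) = 6471002; 6471002 < 10077696? YES
  n = 63: C(63, 5) = 7028847; 7028847 < 10077696? YES
  n = 64: C(64, 5) = 7624512; 7624512 < 10077696? YES
  n = 65: C(65, 5) = 8259888; 8259888 < 10077696? YES
  n = 66: C(66, 5) = 8936928; 8936928 < 10077696? YES
  n = 67: C(67, 5) = 9657648; 9657648 < 10077696? YES
  n = 68: C(68, 5) = 10424128; 10424128 < 10077696? NO
The largest n with C(n, 5) < 10077696 is n = 67 (where E[X] = 67067/69984 ≈ 0.9583190). Hence R_6(5) > 67, i.e. R_6(5) ≥ 68.

Largest n = 67; hence R_6(5) > 67.


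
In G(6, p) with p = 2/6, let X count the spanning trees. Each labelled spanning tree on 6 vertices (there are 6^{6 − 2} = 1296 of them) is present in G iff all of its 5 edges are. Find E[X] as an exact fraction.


K_6 has 6^{6 − 2} = 1296 labelled spanning trees.
For each such spanning tree H, let X_H = 1 if all 5 edges of H are present in G. Then P[X_H = 1] = p^{5} = (1/3)^{5} = 1/243.
Summing the indicators: E[X] = Σ_H E[X_H] = 1296 · p^{5} = 1296 · 1/243 = 16/3.
Numerically: E[X] ≈ 5.33.

E[X] = 1296 · (1/3)^{5} = 16/3 ≈ 5.33.


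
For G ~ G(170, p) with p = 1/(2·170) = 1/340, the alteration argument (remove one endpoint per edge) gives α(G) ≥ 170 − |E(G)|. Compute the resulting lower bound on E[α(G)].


E[|E(G)|] = C(170, 2)·p = 14365 · (1/340) = 169/4.
E[α(G)] ≥ n − E[|E(G)|] = 170 − 169/4 = 511/4.
Numerically: ≈ 127.7500.
(This is only a lower bound; the true E[α(G)] may be larger.)

E[α(G)] ≥ 511/4 ≈ 127.7500.


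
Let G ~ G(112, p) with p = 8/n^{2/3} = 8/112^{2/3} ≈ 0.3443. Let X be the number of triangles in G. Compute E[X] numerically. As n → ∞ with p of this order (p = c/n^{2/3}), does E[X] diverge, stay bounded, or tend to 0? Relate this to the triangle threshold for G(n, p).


Number of potential triangles: C(112, 3) = 227920.
Each occurs with probability p³ ≈ (0.3443)³ ≈ 4.081633e-02.
By linearity: E[X] = C(112, 3)·p³ ≈ 227920 · 4.081633e-02 ≈ 9302.8571.
Since α = 2/3 < 1, p = c/n^{2/3} ≫ 1/n is above the triangle threshold p ~ 1/n. Asymptotically E[X] ~ (c³/6)·n^{3(1−α)} = (8³/6)·n^{1} → ∞; triangles are abundant w.h.p.

E[X] ≈ 9302.8571; in regime p = Θ(1/n^{2/3}) E[X] diverges (above the triangle threshold p ~ 1/n).


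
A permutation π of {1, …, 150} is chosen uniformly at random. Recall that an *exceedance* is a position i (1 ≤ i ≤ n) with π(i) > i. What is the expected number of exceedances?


Write X = Σ_{i=1}^{150} X_i, where X_i = 1_{π(i) > i}.
For each fixed i, π(i) is uniform over {1, …, 150} (marginal of a uniform permutation), so P[π(i) > i] = (n − i)/n. Summing: Σ_{i=1}^{150} (n − i)/n = (0 + 1 + … + 149)/150 = 150(150 − 1)/(2·150) = (150 − 1)/2.
Hence E[X] = Σ_{i=1}^{150} (150 − i)/150 = 149/2 ≈ 74.50000.

E[X] = 149/2 = 74.50000.


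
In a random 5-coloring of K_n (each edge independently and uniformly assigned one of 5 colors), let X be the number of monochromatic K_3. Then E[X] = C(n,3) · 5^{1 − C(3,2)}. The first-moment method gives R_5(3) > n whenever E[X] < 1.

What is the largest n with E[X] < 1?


We need C(n, 3) · 5^{1 − 3} < 1, i.e. C(n, 3) < 5^{3 − 1} = 25.
Check values of n near the boundary:
  n = 3: C(3, 3) = 1; 1 < 25? YES
  n = 4: C(4, 3) = 4; 4 < 25? YES
  n = 5: C(5, 3) = 10; 10 < 25? YES
  n = 6: C(6, 3) = 20; 20 < 25? YES
  n = 7: C(7, 3) = 35; 35 < 25? NO
  n = 8: C(8, 3) = 56; 56 < 25? NO
  n = 9: C(9, 3) = 84; 84 < 25? NO
The largest n with C(n, 3) < 25 is n = 6 (where E[X] = 4/5 ≈ 0.80000). Hence R_5(3) > 6, i.e. R_5(3) ≥ 7.

Largest n = 6; hence R_5(3) > 6.


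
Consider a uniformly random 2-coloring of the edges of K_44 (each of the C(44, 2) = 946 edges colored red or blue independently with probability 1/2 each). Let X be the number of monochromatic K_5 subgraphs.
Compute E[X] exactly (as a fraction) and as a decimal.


Let X = Σ_S X_S over the C(44, 5) = 1086008 subsets S of size 5, where X_S = 1 if the K_5 on S is monochromatic.
For a fixed S, the K_5 on S has C(5, 2) = 10 edges. P[all 10 edges red] = (1/2)^10, and likewise for blue, so P[monochromatic] = 2·(1/2)^10 = 2^{1 − 10} = 1/512.
By linearity: E[X] = C(44, 5) · 2^{1 − 10} = 1086008 · 1/512 = 135751/64.
Numerically: E[X] ≈ 2121.1094.

E[X] = C(44,5)·2^(1−C(5,2)) = 135751/64 ≈ 2121.1094.


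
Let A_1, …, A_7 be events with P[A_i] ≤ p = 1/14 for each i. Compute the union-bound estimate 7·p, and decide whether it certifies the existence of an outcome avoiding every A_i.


Union bound: P[∪_{i=1}^{7} A_i] ≤ Σ_i P[A_i] ≤ 7·p = 7·(1/14) = 1/2.
Numerically: 1/2 ≈ 0.5000.
Is 1/2 < 1? YES.
Since P[∪ A_i] ≤ 1/2 < 1, the complement has P[∩ A_i^c] ≥ 1 − 1/2 = 1/2 > 0, so some outcome avoids every A_i.

7·p = 1/2 ≈ 0.5000; existence CERTIFIED by the union bound.


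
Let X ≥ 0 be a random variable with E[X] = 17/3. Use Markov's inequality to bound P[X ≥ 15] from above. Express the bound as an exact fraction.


μ = E[X] = 17/3, a = 15.
Markov: P[X ≥ 15] ≤ μ/a = (17/3)/15 = 17/45.
Numerically: ≈ 0.378.
(Since a = 15 > μ = 5.667, the bound 17/45 is < 1 and informative.)

P[X ≥ 15] ≤ 17/45 ≈ 0.378.


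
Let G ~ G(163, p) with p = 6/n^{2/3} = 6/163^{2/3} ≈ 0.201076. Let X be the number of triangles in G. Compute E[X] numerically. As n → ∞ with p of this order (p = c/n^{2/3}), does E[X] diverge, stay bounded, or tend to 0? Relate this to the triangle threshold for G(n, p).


Number of potential triangles: C(163, 3) = 708561.
Each occurs with probability p³ ≈ (0.201076)³ ≈ 8.12977530e-03.
By linearity: E[X] = C(163, 3)·p³ ≈ 708561 · 8.12977530e-03 ≈ 5760.441718.
Since α = 2/3 < 1, p = c/n^{2/3} ≫ 1/n is above the triangle threshold p ~ 1/n. Asymptotically E[X] ~ (c³/6)·n^{3(1−α)} = (6³/6)·n^{1} → ∞; triangles are abundant w.h.p.

E[X] ≈ 5760.441718; in regime p = Θ(1/n^{2/3}) E[X] diverges (above the triangle threshold p ~ 1/n).


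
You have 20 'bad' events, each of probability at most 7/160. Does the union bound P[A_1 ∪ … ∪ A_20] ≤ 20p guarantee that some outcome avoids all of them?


Union bound: P[∪_{i=1}^{20} A_i] ≤ Σ_i P[A_i] ≤ 20·p = 20·(7/160) = 7/8.
Numerically: 7/8 ≈ 0.87500.
Is 7/8 < 1? YES.
Since P[∪ A_i] ≤ 7/8 < 1, the complement has P[∩ A_i^c] ≥ 1 − 7/8 = 1/8 > 0, so some outcome avoids every A_i.

20·p = 7/8 ≈ 0.87500; existence CERTIFIED by the union bound.


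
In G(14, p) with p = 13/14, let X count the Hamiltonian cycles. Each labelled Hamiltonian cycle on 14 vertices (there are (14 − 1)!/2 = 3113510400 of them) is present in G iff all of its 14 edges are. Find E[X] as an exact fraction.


K_14 has (14 − 1)!/2 = 3113510400 labelled Hamiltonian cycles.
For each such Hamiltonian cycle H, let X_H = 1 if all 14 edges of H are present in G. Then P[X_H = 1] = p^{14} = (13/14)^{14} = 3937376385699289/11112006825558016.
Summing the indicators: E[X] = Σ_H E[X_H] = 3113510400 · p^{14} = 3113510400 · 3937376385699289/11112006825558016 = 3420497300666614836525/3100448333024.
Numerically: E[X] ≈ 1.10323e+09.

E[X] = 3113510400 · (13/14)^{14} = 3420497300666614836525/3100448333024 ≈ 1.10323e+09.


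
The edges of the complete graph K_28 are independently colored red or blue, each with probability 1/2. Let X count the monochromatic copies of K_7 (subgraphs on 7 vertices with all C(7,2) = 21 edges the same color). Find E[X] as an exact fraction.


Let X = Σ_S X_S over the C(28, 7) = 1184040 subsets S of size 7, where X_S = 1 if the K_7 on S is monochromatic.
For a fixed S, the K_7 on S has C(7, 2) = 21 edges. P[all 21 edges red] = (1/2)^21, and likewise for blue, so P[monochromatic] = 2·(1/2)^21 = 2^{1 − 21} = 1/1048576.
By linearity: E[X] = C(28, 7) · 2^{1 − 21} = 1184040 · 1/1048576 = 148005/131072.
Numerically: E[X] ≈ 1.129189.

E[X] = C(28,7)·2^(1−C(7,2)) = 148005/131072 ≈ 1.129189.


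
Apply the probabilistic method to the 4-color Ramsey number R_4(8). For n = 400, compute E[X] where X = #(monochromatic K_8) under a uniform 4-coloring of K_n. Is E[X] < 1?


E[X] = C(400, 8) · 4^{1 − 28} = 15148408086508950 · 4^{−27} = 15148408086508950/18014398509481984.
As a reduced fraction: E[X] = 7574204043254475/9007199254740992 ≈ 0.8409.
Is E[X] < 1? YES.
Since E[X] < 1, there exists a 4-coloring of K_{400} with no monochromatic K_8; hence R_4(8) > 400.

E[X] = 7574204043254475/9007199254740992 ≈ 0.8409; E[X] < 1, so R_4(8) > 400.


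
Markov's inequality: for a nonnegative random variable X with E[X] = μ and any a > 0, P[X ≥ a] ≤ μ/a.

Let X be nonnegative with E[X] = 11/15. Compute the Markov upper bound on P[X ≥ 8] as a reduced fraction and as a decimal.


μ = E[X] = 11/15, a = 8.
Markov: P[X ≥ 8] ≤ μ/a = (11/15)/8 = 11/120.
Numerically: ≈ 0.091667.
(Since a = 8 > μ = 0.733333, the bound 11/120 is < 1 and informative.)

P[X ≥ 8] ≤ 11/120 ≈ 0.091667.


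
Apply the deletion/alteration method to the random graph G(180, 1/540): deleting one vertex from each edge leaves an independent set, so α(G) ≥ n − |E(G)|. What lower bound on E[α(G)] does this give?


E[|E(G)|] = C(180, 2)·p = 16110 · (1/540) = 179/6.
E[α(G)] ≥ n − E[|E(G)|] = 180 − 179/6 = 901/6.
Numerically: ≈ 150.166667.
(This is only a lower bound; the true E[α(G)] may be larger.)

E[α(G)] ≥ 901/6 ≈ 150.166667.


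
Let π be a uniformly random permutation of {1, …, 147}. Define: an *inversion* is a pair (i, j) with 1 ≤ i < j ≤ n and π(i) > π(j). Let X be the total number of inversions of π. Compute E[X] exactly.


Write X = Σ X_I over the C(147, 2) = 10731 pairs i < j, with X_I the indicator of one inversion.
There are 10731 indicators.
For each fixed pair i < j, the values π(i) and π(j) are two distinct elements of {1, …, 147} in uniformly random order; by symmetry P[π(i) > π(j)] = 1/2.
By linearity: E[X] = 10731 · (1/2) = C(147, 2) · (1/2) = 10731/2 = 10731/2 ≈ 5365.5000.

E[X] = 10731/2 = 5365.5000.


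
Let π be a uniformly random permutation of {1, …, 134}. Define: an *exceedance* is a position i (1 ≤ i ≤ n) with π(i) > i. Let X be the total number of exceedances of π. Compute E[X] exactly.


Write X = Σ_{i=1}^{134} X_i, where X_i = 1_{π(i) > i}.
For each fixed i, π(i) is uniform over {1, …, 134} (marginal of a uniform permutation), so P[π(i) > i] = (n − i)/n. Summing: Σ_{i=1}^{134} (n − i)/n = (0 + 1 + … + 133)/134 = 134(134 − 1)/(2·134) = (134 − 1)/2.
Hence E[X] = Σ_{i=1}^{134} (134 − i)/134 = 133/2 ≈ 66.5000.

E[X] = 133/2 = 66.5000.


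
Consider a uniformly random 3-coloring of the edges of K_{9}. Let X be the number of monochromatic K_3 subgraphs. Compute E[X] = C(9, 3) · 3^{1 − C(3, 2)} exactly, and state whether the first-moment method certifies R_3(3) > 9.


E[X] = C(9, 3) · 3^{1 − 3} = 84 · 3^{−2} = 84/9.
As a reduced fraction: E[X] = 28/3 ≈ 9.33333.
Is E[X] < 1? NO.
Since E[X] ≥ 1, the first-moment bound is inconclusive at n = 9; it does NOT by itself certify R_3(3) > 9.

E[X] = 28/3 ≈ 9.33333; E[X] ≥ 1; first-moment method inconclusive here.


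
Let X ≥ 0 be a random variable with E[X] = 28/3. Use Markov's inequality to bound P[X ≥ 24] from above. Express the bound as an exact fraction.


μ = E[X] = 28/3, a = 24.
Markov: P[X ≥ 24] ≤ μ/a = (28/3)/24 = 7/18.
Numerically: ≈ 0.389.
(Since a = 24 > μ = 9.333, the bound 7/18 is < 1 and informative.)

P[X ≥ 24] ≤ 7/18 ≈ 0.389.


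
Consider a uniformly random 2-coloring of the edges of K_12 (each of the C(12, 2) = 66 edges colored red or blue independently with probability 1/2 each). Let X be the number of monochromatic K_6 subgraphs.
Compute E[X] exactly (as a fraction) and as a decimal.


Let X = Σ_S X_S over the C(12, 6) = 924 subsets S of size 6, where X_S = 1 if the K_6 on S is monochromatic.
For a fixed S, the K_6 on S has C(6, 2) = 15 edges. P[all 15 edges red] = (1/2)^15, and likewise for blue, so P[monochromatic] = 2·(1/2)^15 = 2^{1 − 15} = 1/16384.
Summing: E[X] = C(12, 6) · 2^{1 − 15} = 924 · 1/16384 = 231/4096.
Numerically: E[X] ≈ 0.05640.

E[X] = C(12,6)·2^(1−C(6,2)) = 231/4096 ≈ 0.05640.


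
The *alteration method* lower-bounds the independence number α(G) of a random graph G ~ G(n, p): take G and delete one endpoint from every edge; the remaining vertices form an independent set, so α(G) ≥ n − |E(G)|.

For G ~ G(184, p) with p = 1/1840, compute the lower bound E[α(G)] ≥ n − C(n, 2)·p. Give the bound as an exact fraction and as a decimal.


E[|E(G)|] = C(184, 2)·p = 16836 · (1/1840) = 183/20.
E[α(G)] ≥ n − E[|E(G)|] = 184 − 183/20 = 3497/20.
Numerically: ≈ 174.85000.
(This is only a lower bound; the true E[α(G)] may be larger.)

E[α(G)] ≥ 3497/20 ≈ 174.85000.


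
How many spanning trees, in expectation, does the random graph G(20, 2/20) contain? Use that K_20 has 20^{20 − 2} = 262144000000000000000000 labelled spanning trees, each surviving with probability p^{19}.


K_20 has 20^{20 − 2} = 262144000000000000000000 labelled spanning trees.
For each such spanning tree H, let X_H = 1 if all 19 edges of H are present in G. Then P[X_H = 1] = p^{19} = (1/10)^{19} = 1/10000000000000000000.
Summing the indicators: E[X] = Σ_H E[X_H] = 262144000000000000000000 · p^{19} = 262144000000000000000000 · 1/10000000000000000000 = 131072/5.
Numerically: E[X] ≈ 2.62e+04.

E[X] = 262144000000000000000000 · (1/10)^{19} = 131072/5 ≈ 2.62e+04.


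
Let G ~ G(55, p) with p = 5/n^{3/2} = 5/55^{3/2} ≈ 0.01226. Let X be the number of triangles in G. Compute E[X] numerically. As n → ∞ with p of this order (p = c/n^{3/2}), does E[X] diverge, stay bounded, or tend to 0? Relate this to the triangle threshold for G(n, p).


Number of potential triangles: C(55, 3) = 26235.
Each occurs with probability p³ ≈ (0.01226)³ ≈ 1.841950e-06.
By linearity: E[X] = C(55, 3)·p³ ≈ 26235 · 1.841950e-06 ≈ 0.0483.
Since α = 3/2 > 1, p = c/n^{3/2} = o(1/n) is below the triangle threshold p ~ 1/n. Asymptotically E[X] ~ (c³/6)·n^{3(1−α)} = (5³/6)·n^{-1.5} → 0, so by Markov's inequality G has no triangles w.h.p.

E[X] ≈ 0.0483; in regime p = Θ(1/n^{3/2}) E[X] tends to 0 (below the triangle threshold p ~ 1/n).


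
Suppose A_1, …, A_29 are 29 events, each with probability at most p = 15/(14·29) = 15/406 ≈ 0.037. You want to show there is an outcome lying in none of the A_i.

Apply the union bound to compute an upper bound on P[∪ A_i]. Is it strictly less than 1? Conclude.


Union bound: P[∪_{i=1}^{29} A_i] ≤ Σ_i P[A_i] ≤ 29·p = 29·(15/406) = 15/14.
Numerically: 15/14 ≈ 1.071.
Is 15/14 < 1? NO.
Since the bound 15/14 is ≥ 1, the union bound is uninformative here; it does NOT by itself certify existence.

29·p = 15/14 ≈ 1.071; existence NOT certified by the union bound.


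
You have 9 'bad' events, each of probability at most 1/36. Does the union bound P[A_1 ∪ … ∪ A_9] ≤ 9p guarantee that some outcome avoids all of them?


Union bound: P[∪_{i=1}^{9} A_i] ≤ Σ_i P[A_i] ≤ 9·p = 9·(1/36) = 1/4.
Numerically: 1/4 ≈ 0.25000.
Is 1/4 < 1? YES.
Since P[∪ A_i] ≤ 1/4 < 1, the complement has P[∩ A_i^c] ≥ 1 − 1/4 = 3/4 > 0, so some outcome avoids every A_i.

9·p = 1/4 ≈ 0.25000; existence CERTIFIED by the union bound.


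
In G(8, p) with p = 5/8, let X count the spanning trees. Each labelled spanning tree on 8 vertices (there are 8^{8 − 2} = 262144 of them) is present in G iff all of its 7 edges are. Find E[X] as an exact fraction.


K_8 has 8^{8 − 2} = 262144 labelled spanning trees.
For each such spanning tree H, let X_H = 1 if all 7 edges of H are present in G. Then P[X_H = 1] = p^{7} = (5/8)^{7} = 78125/2097152.
By linearity of expectation: E[X] = Σ_H E[X_H] = 262144 · p^{7} = 262144 · 78125/2097152 = 78125/8.
Numerically: E[X] ≈ 9766.

E[X] = 262144 · (5/8)^{7} = 78125/8 ≈ 9766.


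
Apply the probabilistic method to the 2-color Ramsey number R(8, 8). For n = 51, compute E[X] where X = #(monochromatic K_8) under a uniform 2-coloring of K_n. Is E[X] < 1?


E[X] = C(51, 8) · 2^{1 − 28} = 636763050 · 2^{−27} = 636763050/134217728.
As a reduced fraction: E[X] = 318381525/67108864 ≈ 4.74425.
Is E[X] < 1? NO.
Since E[X] ≥ 1, the first-moment bound is inconclusive at n = 51; it does NOT by itself certify R(8, 8) > 51.

E[X] = 318381525/67108864 ≈ 4.74425; E[X] ≥ 1; first-moment method inconclusive here.


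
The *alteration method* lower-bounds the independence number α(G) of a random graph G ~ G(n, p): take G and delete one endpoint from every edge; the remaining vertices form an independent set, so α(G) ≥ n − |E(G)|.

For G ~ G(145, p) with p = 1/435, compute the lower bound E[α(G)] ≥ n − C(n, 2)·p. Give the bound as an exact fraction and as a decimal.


E[|E(G)|] = C(145, 2)·p = 10440 · (1/435) = 24.
E[α(G)] ≥ n − E[|E(G)|] = 145 − 24 = 121.
Numerically: ≈ 121.000000.
(This is only a lower bound; the true E[α(G)] may be larger.)

E[α(G)] ≥ 121 ≈ 121.000000.


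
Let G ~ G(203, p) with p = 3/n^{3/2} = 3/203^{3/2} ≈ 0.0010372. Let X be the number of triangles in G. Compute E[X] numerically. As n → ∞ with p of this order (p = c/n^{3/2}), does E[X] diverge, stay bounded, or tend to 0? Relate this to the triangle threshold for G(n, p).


Number of potential triangles: C(203, 3) = 1373701.
Each occurs with probability p³ ≈ (0.0010372)³ ≈ 1.1159162e-09.
By linearity: E[X] = C(203, 3)·p³ ≈ 1373701 · 1.1159162e-09 ≈ 0.00153.
Since α = 3/2 > 1, p = c/n^{3/2} = o(1/n) is below the triangle threshold p ~ 1/n. Asymptotically E[X] ~ (c³/6)·n^{3(1−α)} = (3³/6)·n^{-1.5} → 0, so by Markov's inequality G has no triangles w.h.p.

E[X] ≈ 0.00153; in regime p = Θ(1/n^{3/2}) E[X] tends to 0 (below the triangle threshold p ~ 1/n).


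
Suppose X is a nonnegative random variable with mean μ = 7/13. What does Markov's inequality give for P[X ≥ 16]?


μ = E[X] = 7/13, a = 16.
Markov: P[X ≥ 16] ≤ μ/a = (7/13)/16 = 7/208.
Numerically: ≈ 0.033654.
(Since a = 16 > μ = 0.538462, the bound 7/208 is < 1 and informative.)

P[X ≥ 16] ≤ 7/208 ≈ 0.033654.


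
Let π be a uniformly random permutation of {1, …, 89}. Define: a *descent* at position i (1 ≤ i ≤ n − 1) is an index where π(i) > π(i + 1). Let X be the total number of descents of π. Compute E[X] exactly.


Write X = Σ X_I over i = 1, …, 88, with X_I the indicator of one descent.
There are 88 indicators.
For each fixed i, the pair (π(i), π(i+1)) is a uniformly random ordered pair of distinct values from {1, …, 89}; by symmetry P[π(i) > π(i+1)] = 1/2.
By linearity: E[X] = 88 · (1/2) = (89 − 1) · (1/2) = 44 ≈ 44.000000.

E[X] = 44 = 44.000000.


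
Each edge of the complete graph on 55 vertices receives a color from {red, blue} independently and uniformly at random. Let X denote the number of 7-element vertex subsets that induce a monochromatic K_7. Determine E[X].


Let X = Σ_S X_S over the C(55, 7) = 202927725 subsets S of size 7, where X_S = 1 if the K_7 on S is monochromatic.
For a fixed S, the K_7 on S has C(7, 2) = 21 edges. P[all 21 edges red] = (1/2)^21, and likewise for blue, so P[monochromatic] = 2·(1/2)^21 = 2^{1 − 21} = 1/1048576.
By linearity of expectation: E[X] = C(55, 7) · 2^{1 − 21} = 202927725 · 1/1048576 = 202927725/1048576.
Numerically: E[X] ≈ 193.5270.

E[X] = C(55,7)·2^(1−C(7,2)) = 202927725/1048576 ≈ 193.5270.


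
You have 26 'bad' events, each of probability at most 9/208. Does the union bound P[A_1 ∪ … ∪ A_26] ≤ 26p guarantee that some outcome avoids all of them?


Union bound: P[∪_{i=1}^{26} A_i] ≤ Σ_i P[A_i] ≤ 26·p = 26·(9/208) = 9/8.
Numerically: 9/8 ≈ 1.125.
Is 9/8 < 1? NO.
Since the bound 9/8 is ≥ 1, the union bound is uninformative here; it does NOT by itself certify existence.

26·p = 9/8 ≈ 1.125; existence NOT certified by the union bound.


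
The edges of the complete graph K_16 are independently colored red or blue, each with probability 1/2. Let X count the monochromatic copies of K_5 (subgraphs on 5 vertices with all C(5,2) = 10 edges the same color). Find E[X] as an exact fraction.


Let X = Σ_S X_S over the C(16, 5) = 4368 subsets S of size 5, where X_S = 1 if the K_5 on S is monochromatic.
For a fixed S, the K_5 on S has C(5, 2) = 10 edges. P[all 10 edges red] = (1/2)^10, and likewise for blue, so P[monochromatic] = 2·(1/2)^10 = 2^{1 − 10} = 1/512.
By linearity: E[X] = C(16, 5) · 2^{1 − 10} = 4368 · 1/512 = 273/32.
Numerically: E[X] ≈ 8.5312.

E[X] = C(16,5)·2^(1−C(5,2)) = 273/32 ≈ 8.5312.


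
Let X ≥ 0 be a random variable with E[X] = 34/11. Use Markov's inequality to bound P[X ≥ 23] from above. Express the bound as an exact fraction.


μ = E[X] = 34/11, a = 23.
Markov: P[X ≥ 23] ≤ μ/a = (34/11)/23 = 34/253.
Numerically: ≈ 0.1344.
(Since a = 23 > μ = 3.0909, the bound 34/253 is < 1 and informative.)

P[X ≥ 23] ≤ 34/253 ≈ 0.1344.


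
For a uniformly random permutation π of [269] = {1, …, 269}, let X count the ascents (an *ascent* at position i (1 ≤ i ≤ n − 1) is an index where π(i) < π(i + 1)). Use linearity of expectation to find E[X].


Write X = Σ X_I over i = 1, …, 268, with X_I the indicator of one ascent.
There are 268 indicators.
For each fixed i, the pair (π(i), π(i+1)) is a uniformly random ordered pair of distinct values from {1, …, 269}; by symmetry P[π(i) < π(i+1)] = 1/2.
By linearity: E[X] = 268 · (1/2) = (269 − 1) · (1/2) = 134 ≈ 134.00000.

E[X] = 134 = 134.00000.


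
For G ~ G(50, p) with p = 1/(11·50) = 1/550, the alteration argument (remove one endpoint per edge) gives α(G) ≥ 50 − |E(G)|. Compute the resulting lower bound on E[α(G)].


E[|E(G)|] = C(50, 2)·p = 1225 · (1/550) = 49/22.
E[α(G)] ≥ n − E[|E(G)|] = 50 − 49/22 = 1051/22.
Numerically: ≈ 47.77273.
(This is only a lower bound; the true E[α(G)] may be larger.)

E[α(G)] ≥ 1051/22 ≈ 47.77273.


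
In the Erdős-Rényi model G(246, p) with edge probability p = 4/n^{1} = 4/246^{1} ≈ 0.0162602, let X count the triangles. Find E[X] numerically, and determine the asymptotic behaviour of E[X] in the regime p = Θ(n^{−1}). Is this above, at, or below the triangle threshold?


Number of potential triangles: C(246, 3) = 2450980.
Each occurs with probability p³ ≈ (0.0162602)³ ≈ 4.29907135e-06.
By linearity: E[X] = C(246, 3)·p³ ≈ 2450980 · 4.29907135e-06 ≈ 10.536938.
Here α = 1, so p = 4/n is exactly at the triangle threshold p ~ 1/n. Asymptotically E[X] → c³/6 = 4³/6 = 32/3 ≈ 10.666667, a bounded constant. In this regime the triangle count is asymptotically Poisson(c³/6).

E[X] ≈ 10.536938; in regime p = Θ(1/n^{1}) E[X] stays bounded (at the triangle threshold p ~ 1/n).


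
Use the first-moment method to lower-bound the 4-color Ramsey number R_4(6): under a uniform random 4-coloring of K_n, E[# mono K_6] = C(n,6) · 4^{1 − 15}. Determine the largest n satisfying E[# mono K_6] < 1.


We need C(n, 6) · 4^{1 − 15} < 1, i.e. C(n, 6) < 4^{15 − 1} = 268435456.
Check values of n near the boundary:
  n = 73: C(73, 6) = 170230452; 170230452 < 268435456? YES
  n = 74: C(74, 6) = 185250786; 185250786 < 268435456? YES
  n = 75: C(75, 6) = 201359550; 201359550 < 268435456? YES
  n = 76: C(76, 6) = 218618940; 218618940 < 268435456? YES
  n = 77: C(77, 6) = 237093780; 237093780 < 268435456? YES
  n = 78: C(78, 6) = 256851595; 256851595 < 268435456? YES
  n = 79: C(79, 6) = 277962685; 277962685 < 268435456? NO
  n = 80: C(80, 6) = 300500200; 300500200 < 268435456? NO
The largest n with C(n, 6) < 268435456 is n = 78 (where E[X] = 256851595/268435456 ≈ 0.957). Hence R_4(6) > 78, i.e. R_4(6) ≥ 79.

Largest n = 78; hence R_4(6) > 78.


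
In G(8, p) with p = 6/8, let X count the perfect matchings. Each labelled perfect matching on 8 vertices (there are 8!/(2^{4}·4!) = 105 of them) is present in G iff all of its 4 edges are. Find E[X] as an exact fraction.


K_8 has 8!/(2^{4}·4!) = 105 labelled perfect matchings.
For each such perfect matching H, let X_H = 1 if all 4 edges of H are present in G. Then P[X_H = 1] = p^{4} = (3/4)^{4} = 81/256.
By linearity of expectation: E[X] = Σ_H E[X_H] = 105 · p^{4} = 105 · 81/256 = 8505/256.
Numerically: E[X] ≈ 33.2.

E[X] = 105 · (3/4)^{4} = 8505/256 ≈ 33.2.


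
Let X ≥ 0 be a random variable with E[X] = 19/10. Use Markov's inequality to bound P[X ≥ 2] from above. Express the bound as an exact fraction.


μ = E[X] = 19/10, a = 2.
Markov: P[X ≥ 2] ≤ μ/a = (19/10)/2 = 19/20.
Numerically: ≈ 0.9500.
(Since a = 2 > μ = 1.9000, the bound 19/20 is < 1 and informative.)

P[X ≥ 2] ≤ 19/20 ≈ 0.9500.


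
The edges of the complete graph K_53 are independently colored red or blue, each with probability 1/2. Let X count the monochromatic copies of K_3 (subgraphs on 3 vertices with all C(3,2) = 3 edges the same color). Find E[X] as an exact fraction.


Let X = Σ_S X_S over the C(53, 3) = 23426 subsets S of size 3, where X_S = 1 if the K_3 on S is monochromatic.
For a fixed S, the K_3 on S has C(3, 2) = 3 edges. P[all 3 edges red] = (1/2)^3, and likewise for blue, so P[monochromatic] = 2·(1/2)^3 = 2^{1 − 3} = 1/4.
Summing: E[X] = C(53, 3) · 2^{1 − 3} = 23426 · 1/4 = 11713/2.
Numerically: E[X] ≈ 5856.5000.

E[X] = C(53,3)·2^(1−C(3,2)) = 11713/2 ≈ 5856.5000.


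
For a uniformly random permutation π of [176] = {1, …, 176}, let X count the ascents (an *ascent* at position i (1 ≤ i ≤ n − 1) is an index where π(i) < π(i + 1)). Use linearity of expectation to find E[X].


Write X = Σ X_I over i = 1, …, 175, with X_I the indicator of one ascent.
There are 175 indicators.
For each fixed i, the pair (π(i), π(i+1)) is a uniformly random ordered pair of distinct values from {1, …, 176}; by symmetry P[π(i) < π(i+1)] = 1/2.
By linearity: E[X] = 175 · (1/2) = (176 − 1) · (1/2) = 175/2 ≈ 87.500.

E[X] = 175/2 = 87.500.


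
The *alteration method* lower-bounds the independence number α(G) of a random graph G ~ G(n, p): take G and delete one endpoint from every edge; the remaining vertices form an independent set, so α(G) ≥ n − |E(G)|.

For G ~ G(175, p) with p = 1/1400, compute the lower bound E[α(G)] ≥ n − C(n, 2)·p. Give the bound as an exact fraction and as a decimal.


E[|E(G)|] = C(175, 2)·p = 15225 · (1/1400) = 87/8.
E[α(G)] ≥ n − E[|E(G)|] = 175 − 87/8 = 1313/8.
Numerically: ≈ 164.12500.
(This is only a lower bound; the true E[α(G)] may be larger.)

E[α(G)] ≥ 1313/8 ≈ 164.12500.


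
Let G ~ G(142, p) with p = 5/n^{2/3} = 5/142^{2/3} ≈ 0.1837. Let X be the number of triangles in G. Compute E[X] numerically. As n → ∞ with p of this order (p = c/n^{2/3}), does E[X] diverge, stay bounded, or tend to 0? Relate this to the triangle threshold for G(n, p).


Number of potential triangles: C(142, 3) = 467180.
Each occurs with probability p³ ≈ (0.1837)³ ≈ 6.199167e-03.
By linearity: E[X] = C(142, 3)·p³ ≈ 467180 · 6.199167e-03 ≈ 2896.1268.
Since α = 2/3 < 1, p = c/n^{2/3} ≫ 1/n is above the triangle threshold p ~ 1/n. Asymptotically E[X] ~ (c³/6)·n^{3(1−α)} = (5³/6)·n^{1} → ∞; triangles are abundant w.h.p.

E[X] ≈ 2896.1268; in regime p = Θ(1/n^{2/3}) E[X] diverges (above the triangle threshold p ~ 1/n).


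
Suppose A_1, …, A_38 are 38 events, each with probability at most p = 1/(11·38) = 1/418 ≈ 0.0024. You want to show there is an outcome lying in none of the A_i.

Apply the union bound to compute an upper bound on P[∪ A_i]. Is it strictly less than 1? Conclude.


Union bound: P[∪_{i=1}^{38} A_i] ≤ Σ_i P[A_i] ≤ 38·p = 38·(1/418) = 1/11.
Numerically: 1/11 ≈ 0.0909.
Is 1/11 < 1? YES.
Since P[∪ A_i] ≤ 1/11 < 1, the complement has P[∩ A_i^c] ≥ 1 − 1/11 = 10/11 > 0, so some outcome avoids every A_i.

38·p = 1/11 ≈ 0.0909; existence CERTIFIED by the union bound.


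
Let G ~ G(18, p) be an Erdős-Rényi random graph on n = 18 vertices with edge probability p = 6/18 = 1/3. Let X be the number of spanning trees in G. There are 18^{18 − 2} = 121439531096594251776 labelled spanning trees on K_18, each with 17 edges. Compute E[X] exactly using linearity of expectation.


K_18 has 18^{18 − 2} = 121439531096594251776 labelled spanning trees.
For each such spanning tree H, let X_H = 1 if all 17 edges of H are present in G. Then P[X_H = 1] = p^{17} = (1/3)^{17} = 1/129140163.
Summing the indicators: E[X] = Σ_H E[X_H] = 121439531096594251776 · p^{17} = 121439531096594251776 · 1/129140163 = 940369969152.
Numerically: E[X] ≈ 9.4037e+11.

E[X] = 121439531096594251776 · (1/3)^{17} = 940369969152 ≈ 9.4037e+11.


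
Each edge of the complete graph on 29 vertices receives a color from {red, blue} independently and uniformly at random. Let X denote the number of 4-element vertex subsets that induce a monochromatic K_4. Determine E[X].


Let X = Σ_S X_S over the C(29, 4) = 23751 subsets S of size 4, where X_S = 1 if the K_4 on S is monochromatic.
For a fixed S, the K_4 on S has C(4, 2) = 6 edges. P[all 6 edges red] = (1/2)^6, and likewise for blue, so P[monochromatic] = 2·(1/2)^6 = 2^{1 − 6} = 1/32.
By linearity: E[X] = C(29, 4) · 2^{1 − 6} = 23751 · 1/32 = 23751/32.
Numerically: E[X] ≈ 742.2188.

E[X] = C(29,4)·2^(1−C(4,2)) = 23751/32 ≈ 742.2188.


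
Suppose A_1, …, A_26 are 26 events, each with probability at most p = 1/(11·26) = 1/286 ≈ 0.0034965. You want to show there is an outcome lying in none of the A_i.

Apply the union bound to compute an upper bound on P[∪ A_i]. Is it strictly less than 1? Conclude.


Union bound: P[∪_{i=1}^{26} A_i] ≤ Σ_i P[A_i] ≤ 26·p = 26·(1/286) = 1/11.
Numerically: 1/11 ≈ 0.0909091.
Is 1/11 < 1? YES.
Since P[∪ A_i] ≤ 1/11 < 1, the complement has P[∩ A_i^c] ≥ 1 − 1/11 = 10/11 > 0, so some outcome avoids every A_i.

26·p = 1/11 ≈ 0.0909091; existence CERTIFIED by the union bound.


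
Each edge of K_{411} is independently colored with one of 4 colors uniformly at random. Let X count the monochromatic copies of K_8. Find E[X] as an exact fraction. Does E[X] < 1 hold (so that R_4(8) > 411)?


E[X] = C(411, 8) · 4^{1 − 28} = 18855821462126715 · 4^{−27} = 18855821462126715/18014398509481984.
As a reduced fraction: E[X] = 18855821462126715/18014398509481984 ≈ 1.046708.
Is E[X] < 1? NO.
Since E[X] ≥ 1, the first-moment bound is inconclusive at n = 411; it does NOT by itself certify R_4(8) > 411.

E[X] = 18855821462126715/18014398509481984 ≈ 1.046708; E[X] ≥ 1; first-moment method inconclusive here.


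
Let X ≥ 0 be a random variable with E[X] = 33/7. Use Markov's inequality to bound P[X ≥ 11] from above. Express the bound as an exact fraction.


μ = E[X] = 33/7, a = 11.
Markov: P[X ≥ 11] ≤ μ/a = (33/7)/11 = 3/7.
Numerically: ≈ 0.428571.
(Since a = 11 > μ = 4.714286, the bound 3/7 is < 1 and informative.)

P[X ≥ 11] ≤ 3/7 ≈ 0.428571.


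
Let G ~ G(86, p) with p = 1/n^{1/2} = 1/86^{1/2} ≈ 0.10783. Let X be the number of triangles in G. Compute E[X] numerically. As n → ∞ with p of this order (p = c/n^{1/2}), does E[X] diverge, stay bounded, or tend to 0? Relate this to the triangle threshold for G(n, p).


Number of potential triangles: C(86, 3) = 102340.
Each occurs with probability p³ ≈ (0.10783)³ ≈ 1.2538695e-03.
By linearity: E[X] = C(86, 3)·p³ ≈ 102340 · 1.2538695e-03 ≈ 128.32100.
Since α = 1/2 < 1, p = c/n^{1/2} ≫ 1/n is above the triangle threshold p ~ 1/n. Asymptotically E[X] ~ (c³/6)·n^{3(1−α)} = (1³/6)·n^{1.5} → ∞; triangles are abundant w.h.p.

E[X] ≈ 128.32100; in regime p = Θ(1/n^{1/2}) E[X] diverges (above the triangle threshold p ~ 1/n).


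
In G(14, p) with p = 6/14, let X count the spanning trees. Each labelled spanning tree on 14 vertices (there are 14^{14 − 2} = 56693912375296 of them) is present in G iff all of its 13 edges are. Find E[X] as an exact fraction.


K_14 has 14^{14 − 2} = 56693912375296 labelled spanning trees.
For each such spanning tree H, let X_H = 1 if all 13 edges of H are present in G. Then P[X_H = 1] = p^{13} = (3/7)^{13} = 1594323/96889010407.
Summing the indicators: E[X] = Σ_H E[X_H] = 56693912375296 · p^{13} = 56693912375296 · 1594323/96889010407 = 6530347008/7.
Numerically: E[X] ≈ 9.3291e+08.

E[X] = 56693912375296 · (3/7)^{13} = 6530347008/7 ≈ 9.3291e+08.


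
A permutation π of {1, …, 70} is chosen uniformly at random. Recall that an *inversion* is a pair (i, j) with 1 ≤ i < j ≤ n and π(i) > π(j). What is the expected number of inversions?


Write X = Σ X_I over the C(70, 2) = 2415 pairs i < j, with X_I the indicator of one inversion.
There are 2415 indicators.
For each fixed pair i < j, the values π(i) and π(j) are two distinct elements of {1, …, 70} in uniformly random order; by symmetry P[π(i) > π(j)] = 1/2.
By linearity: E[X] = 2415 · (1/2) = C(70, 2) · (1/2) = 2415/2 = 2415/2 ≈ 1207.500000.

E[X] = 2415/2 = 1207.500000.


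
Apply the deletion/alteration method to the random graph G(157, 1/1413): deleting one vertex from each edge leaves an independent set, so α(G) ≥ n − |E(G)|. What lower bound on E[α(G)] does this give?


E[|E(G)|] = C(157, 2)·p = 12246 · (1/1413) = 26/3.
E[α(G)] ≥ n − E[|E(G)|] = 157 − 26/3 = 445/3.
Numerically: ≈ 148.333.
(This is only a lower bound; the true E[α(G)] may be larger.)

E[α(G)] ≥ 445/3 ≈ 148.333.


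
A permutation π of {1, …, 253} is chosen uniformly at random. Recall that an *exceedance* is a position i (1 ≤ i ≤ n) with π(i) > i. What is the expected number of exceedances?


Write X = Σ_{i=1}^{253} X_i, where X_i = 1_{π(i) > i}.
For each fixed i, π(i) is uniform over {1, …, 253} (marginal of a uniform permutation), so P[π(i) > i] = (n − i)/n. Summing: Σ_{i=1}^{253} (n − i)/n = (0 + 1 + … + 252)/253 = 253(253 − 1)/(2·253) = (253 − 1)/2.
Hence E[X] = Σ_{i=1}^{253} (253 − i)/253 = 126 ≈ 126.0000.

E[X] = 126 = 126.0000.


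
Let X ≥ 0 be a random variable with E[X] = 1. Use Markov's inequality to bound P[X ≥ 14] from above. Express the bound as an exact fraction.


μ = E[X] = 1, a = 14.
Markov: P[X ≥ 14] ≤ μ/a = (1)/14 = 1/14.
Numerically: ≈ 0.0714.
(Since a = 14 > μ = 1.0000, the bound 1/14 is < 1 and informative.)

P[X ≥ 14] ≤ 1/14 ≈ 0.0714.


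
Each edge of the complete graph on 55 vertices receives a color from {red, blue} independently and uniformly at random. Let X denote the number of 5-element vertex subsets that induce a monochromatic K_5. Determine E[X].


Let X = Σ_S X_S over the C(55, 5) = 3478761 subsets S of size 5, where X_S = 1 if the K_5 on S is monochromatic.
For a fixed S, the K_5 on S has C(5, 2) = 10 edges. P[all 10 edges red] = (1/2)^10, and likewise for blue, so P[monochromatic] = 2·(1/2)^10 = 2^{1 − 10} = 1/512.
By linearity: E[X] = C(55, 5) · 2^{1 − 10} = 3478761 · 1/512 = 3478761/512.
Numerically: E[X] ≈ 6794.45508.

E[X] = C(55,5)·2^(1−C(5,2)) = 3478761/512 ≈ 6794.45508.


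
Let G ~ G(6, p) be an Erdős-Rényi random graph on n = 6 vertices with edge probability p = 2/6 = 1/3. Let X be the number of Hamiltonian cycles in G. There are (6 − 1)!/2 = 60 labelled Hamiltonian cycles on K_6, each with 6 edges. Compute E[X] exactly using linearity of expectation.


K_6 has (6 − 1)!/2 = 60 labelled Hamiltonian cycles.
For each such Hamiltonian cycle H, let X_H = 1 if all 6 edges of H are present in G. Then P[X_H = 1] = p^{6} = (1/3)^{6} = 1/729.
By linearity: E[X] = Σ_H E[X_H] = 60 · p^{6} = 60 · 1/729 = 20/243.
Numerically: E[X] ≈ 0.0823045.

E[X] = 60 · (1/3)^{6} = 20/243 ≈ 0.0823045.


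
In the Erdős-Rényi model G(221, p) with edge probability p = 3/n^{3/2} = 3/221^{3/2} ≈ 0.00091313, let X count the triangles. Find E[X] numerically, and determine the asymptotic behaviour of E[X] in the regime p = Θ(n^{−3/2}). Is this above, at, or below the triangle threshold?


Number of potential triangles: C(221, 3) = 1774630.
Each occurs with probability p³ ≈ (0.00091313)³ ≈ 7.6137486e-10.
By linearity: E[X] = C(221, 3)·p³ ≈ 1774630 · 7.6137486e-10 ≈ 0.00135.
Since α = 3/2 > 1, p = c/n^{3/2} = o(1/n) is below the triangle threshold p ~ 1/n. Asymptotically E[X] ~ (c³/6)·n^{3(1−α)} = (3³/6)·n^{-1.5} → 0, so by Markov's inequality G has no triangles w.h.p.

E[X] ≈ 0.00135; in regime p = Θ(1/n^{3/2}) E[X] tends to 0 (below the triangle threshold p ~ 1/n).


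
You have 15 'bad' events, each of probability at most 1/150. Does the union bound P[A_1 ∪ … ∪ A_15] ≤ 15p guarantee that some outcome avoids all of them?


Union bound: P[∪_{i=1}^{15} A_i] ≤ Σ_i P[A_i] ≤ 15·p = 15·(1/150) = 1/10.
Numerically: 1/10 ≈ 0.10000.
Is 1/10 < 1? YES.
Since P[∪ A_i] ≤ 1/10 < 1, the complement has P[∩ A_i^c] ≥ 1 − 1/10 = 9/10 > 0, so some outcome avoids every A_i.

15·p = 1/10 ≈ 0.10000; existence CERTIFIED by the union bound.


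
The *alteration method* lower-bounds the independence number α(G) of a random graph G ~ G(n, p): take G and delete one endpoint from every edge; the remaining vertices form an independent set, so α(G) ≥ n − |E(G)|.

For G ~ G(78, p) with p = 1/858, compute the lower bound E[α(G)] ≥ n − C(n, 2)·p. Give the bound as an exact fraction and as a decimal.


E[|E(G)|] = C(78, 2)·p = 3003 · (1/858) = 7/2.
E[α(G)] ≥ n − E[|E(G)|] = 78 − 7/2 = 149/2.
Numerically: ≈ 74.500000.
(This is only a lower bound; the true E[α(G)] may be larger.)

E[α(G)] ≥ 149/2 ≈ 74.500000.


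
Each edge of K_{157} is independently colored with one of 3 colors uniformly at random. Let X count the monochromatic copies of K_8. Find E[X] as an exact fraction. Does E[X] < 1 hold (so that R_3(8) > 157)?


E[X] = C(157, 8) · 3^{1 − 28} = 7637643295425 · 3^{−27} = 7637643295425/7625597484987.
As a reduced fraction: E[X] = 848627032825/847288609443 ≈ 1.0016.
Is E[X] < 1? NO.
Since E[X] ≥ 1, the first-moment bound is inconclusive at n = 157; it does NOT by itself certify R_3(8) > 157.

E[X] = 848627032825/847288609443 ≈ 1.0016; E[X] ≥ 1; first-moment method inconclusive here.


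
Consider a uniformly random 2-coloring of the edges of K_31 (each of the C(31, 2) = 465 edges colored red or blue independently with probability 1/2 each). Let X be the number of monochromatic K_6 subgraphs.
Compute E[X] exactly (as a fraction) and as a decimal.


Let X = Σ_S X_S over the C(31, 6) = 736281 subsets S of size 6, where X_S = 1 if the K_6 on S is monochromatic.
For a fixed S, the K_6 on S has C(6, 2) = 15 edges. P[all 15 edges red] = (1/2)^15, and likewise for blue, so P[monochromatic] = 2·(1/2)^15 = 2^{1 − 15} = 1/16384.
Summing: E[X] = C(31, 6) · 2^{1 − 15} = 736281 · 1/16384 = 736281/16384.
Numerically: E[X] ≈ 44.9390.

E[X] = C(31,6)·2^(1−C(6,2)) = 736281/16384 ≈ 44.9390.


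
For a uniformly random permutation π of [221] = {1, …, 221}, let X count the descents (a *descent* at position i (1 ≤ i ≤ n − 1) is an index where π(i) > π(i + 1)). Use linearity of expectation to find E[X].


Write X = Σ X_I over i = 1, …, 220, with X_I the indicator of one descent.
There are 220 indicators.
For each fixed i, the pair (π(i), π(i+1)) is a uniformly random ordered pair of distinct values from {1, …, 221}; by symmetry P[π(i) > π(i+1)] = 1/2.
By linearity: E[X] = 220 · (1/2) = (221 − 1) · (1/2) = 110 ≈ 110.000.

E[X] = 110 = 110.000.


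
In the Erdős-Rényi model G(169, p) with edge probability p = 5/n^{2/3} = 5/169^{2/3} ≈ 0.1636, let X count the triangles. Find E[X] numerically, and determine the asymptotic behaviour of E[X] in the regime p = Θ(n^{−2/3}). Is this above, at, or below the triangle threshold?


Number of potential triangles: C(169, 3) = 790244.
Each occurs with probability p³ ≈ (0.1636)³ ≈ 4.376597e-03.
By linearity: E[X] = C(169, 3)·p³ ≈ 790244 · 4.376597e-03 ≈ 3458.5799.
Since α = 2/3 < 1, p = c/n^{2/3} ≫ 1/n is above the triangle threshold p ~ 1/n. Asymptotically E[X] ~ (c³/6)·n^{3(1−α)} = (5³/6)·n^{1} → ∞; triangles are abundant w.h.p.

E[X] ≈ 3458.5799; in regime p = Θ(1/n^{2/3}) E[X] diverges (above the triangle threshold p ~ 1/n).
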